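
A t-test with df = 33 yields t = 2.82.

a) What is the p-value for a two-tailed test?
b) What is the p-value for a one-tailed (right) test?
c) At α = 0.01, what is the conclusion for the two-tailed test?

Answer: a) 0.0081, b) 0.0040, c) reject H₀

Derivation:
Using t-distribution with df = 33:
a) Two-tailed: p = 2×P(T > 2.82) = 0.0081
b) One-tailed: p = P(T > 2.82) = 0.0040
c) 0.0081 < 0.01, reject H₀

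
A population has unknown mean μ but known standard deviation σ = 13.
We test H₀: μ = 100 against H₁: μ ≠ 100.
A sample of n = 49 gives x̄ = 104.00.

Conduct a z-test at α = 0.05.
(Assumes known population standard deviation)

Answer: z = 2.1539, reject H₀

Derivation:
Standard error: SE = σ/√n = 13/√49 = 1.8571
z-statistic: z = (x̄ - μ₀)/SE = (104.00 - 100)/1.8571 = 2.1539
Critical value: ±1.960
p-value = 0.0312
Decision: reject H₀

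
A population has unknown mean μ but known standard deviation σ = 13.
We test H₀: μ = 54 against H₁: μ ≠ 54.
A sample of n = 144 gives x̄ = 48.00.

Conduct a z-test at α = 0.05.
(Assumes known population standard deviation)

Answer: z = -5.5386, reject H₀

Derivation:
Standard error: SE = σ/√n = 13/√144 = 1.0833
z-statistic: z = (x̄ - μ₀)/SE = (48.00 - 54)/1.0833 = -5.5386
Critical value: ±1.960
p-value < 0.0001
Decision: reject H₀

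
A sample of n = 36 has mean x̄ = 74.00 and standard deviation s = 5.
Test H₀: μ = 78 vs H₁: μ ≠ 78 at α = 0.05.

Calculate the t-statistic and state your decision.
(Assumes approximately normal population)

df = n - 1 = 35
SE = s/√n = 5/√36 = 0.8333
t = (x̄ - μ₀)/SE = (74.00 - 78)/0.8333 = -4.8002
Critical value: t_{0.025,35} = ±2.030
p-value < 0.0001
Decision: reject H₀

Answer: t = -4.8002, reject H₀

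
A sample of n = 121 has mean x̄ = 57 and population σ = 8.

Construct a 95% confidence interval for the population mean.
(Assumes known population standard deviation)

Confidence level: 95%, α = 0.05
z_0.025 = 1.960
SE = σ/√n = 8/√121 = 0.7273
Margin of error = 1.960 × 0.7273 = 1.4255
CI: x̄ ± margin = 57 ± 1.4255
CI: (55.5745, 58.4255)

Answer: (55.5745, 58.4255)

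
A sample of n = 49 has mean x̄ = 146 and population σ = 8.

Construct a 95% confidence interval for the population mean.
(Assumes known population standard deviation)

Confidence level: 95%, α = 0.05
z_0.025 = 1.960
SE = σ/√n = 8/√49 = 1.1429
Margin of error = 1.960 × 1.1429 = 2.2401
CI: x̄ ± margin = 146 ± 2.2401
CI: (143.7599, 148.2401)

Answer: (143.7599, 148.2401)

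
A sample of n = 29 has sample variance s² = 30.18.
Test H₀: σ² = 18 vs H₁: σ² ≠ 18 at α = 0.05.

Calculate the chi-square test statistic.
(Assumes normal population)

Answer: χ² = 46.9467, reject H₀

Derivation:
df = n - 1 = 28
χ² = (n-1)s²/σ₀² = 28×30.18/18 = 46.9467
Critical values: χ²_{0.975,28} = 15.308, χ²_{0.025,28} = 44.461
Rejection region: χ² < 15.308 or χ² > 44.461
Decision: reject H₀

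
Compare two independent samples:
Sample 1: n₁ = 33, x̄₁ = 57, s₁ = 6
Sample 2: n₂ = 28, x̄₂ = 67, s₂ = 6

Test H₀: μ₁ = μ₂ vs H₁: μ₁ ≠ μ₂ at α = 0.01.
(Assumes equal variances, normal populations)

Pooled variance: s²_p = [32×6² + 27×6²]/(59) = 36.0000
s_p = 6.0000
SE = s_p×√(1/n₁ + 1/n₂) = 6.0000×√(1/33 + 1/28) = 1.5416
t = (x̄₁ - x̄₂)/SE = (57 - 67)/1.5416 = -6.4868
df = 59, t-critical = ±2.662
Decision: reject H₀

Answer: t = -6.4868, reject H₀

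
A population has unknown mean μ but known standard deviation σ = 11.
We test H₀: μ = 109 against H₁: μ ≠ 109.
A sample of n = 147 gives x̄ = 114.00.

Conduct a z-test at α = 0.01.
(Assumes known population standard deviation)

Answer: z = 5.5109, reject H₀

Derivation:
Standard error: SE = σ/√n = 11/√147 = 0.9073
z-statistic: z = (x̄ - μ₀)/SE = (114.00 - 109)/0.9073 = 5.5109
Critical value: ±2.576
p-value < 0.0001
Decision: reject H₀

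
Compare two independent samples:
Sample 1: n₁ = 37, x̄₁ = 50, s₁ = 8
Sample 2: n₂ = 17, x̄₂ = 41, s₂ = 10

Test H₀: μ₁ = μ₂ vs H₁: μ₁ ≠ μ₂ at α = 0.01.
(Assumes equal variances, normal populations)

Answer: t = 3.5450, reject H₀

Derivation:
Pooled variance: s²_p = [36×8² + 16×10²]/(52) = 75.0769
s_p = 8.6647
SE = s_p×√(1/n₁ + 1/n₂) = 8.6647×√(1/37 + 1/17) = 2.5388
t = (x̄₁ - x̄₂)/SE = (50 - 41)/2.5388 = 3.5450
df = 52, t-critical = ±2.674
Decision: reject H₀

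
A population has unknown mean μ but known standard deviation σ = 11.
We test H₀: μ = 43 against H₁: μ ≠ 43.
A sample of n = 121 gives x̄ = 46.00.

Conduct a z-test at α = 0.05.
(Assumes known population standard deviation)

Standard error: SE = σ/√n = 11/√121 = 1.0000
z-statistic: z = (x̄ - μ₀)/SE = (46.00 - 43)/1.0000 = 3.0000
Critical value: ±1.960
p-value = 0.0027
Decision: reject H₀

Answer: z = 3.0000, reject H₀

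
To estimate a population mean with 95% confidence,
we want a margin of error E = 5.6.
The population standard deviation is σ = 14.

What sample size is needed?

z_0.025 = 1.960
n = (z×σ/E)² = (1.960×14/5.6)²
n = 24.0100
Round up: n = 25

Answer: n = 25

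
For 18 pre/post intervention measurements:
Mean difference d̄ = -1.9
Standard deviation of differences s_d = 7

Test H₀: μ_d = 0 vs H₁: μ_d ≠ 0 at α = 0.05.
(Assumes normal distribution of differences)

df = n - 1 = 17
SE = s_d/√n = 7/√18 = 1.6499
t = d̄/SE = -1.9/1.6499 = -1.1516
Critical value: t_{0.025,17} = ±2.110
p-value ≈ 0.2654
Decision: fail to reject H₀

Answer: t = -1.1516, fail to reject H₀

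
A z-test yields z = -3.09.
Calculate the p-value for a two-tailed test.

For z = -3.09:
p = 2×P(Z > |-3.09|) = 2×(1 - Φ(3.09)) = 0.0020

Answer: p-value ≈ 0.0020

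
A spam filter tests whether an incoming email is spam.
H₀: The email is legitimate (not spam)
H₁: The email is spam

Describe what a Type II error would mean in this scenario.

Answer: Letting a spam email through to the inbox

Derivation:
Type I error: rejecting H₀ when it is actually true (false positive).
Type II error: failing to reject H₀ when H₁ is actually true (false negative).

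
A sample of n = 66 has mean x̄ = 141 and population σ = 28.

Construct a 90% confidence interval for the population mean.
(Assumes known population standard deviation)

Answer: (135.3303, 146.6697)

Derivation:
Confidence level: 90%, α = 0.1
z_0.05 = 1.645
SE = σ/√n = 28/√66 = 3.4466
Margin of error = 1.645 × 3.4466 = 5.6697
CI: x̄ ± margin = 141 ± 5.6697
CI: (135.3303, 146.6697)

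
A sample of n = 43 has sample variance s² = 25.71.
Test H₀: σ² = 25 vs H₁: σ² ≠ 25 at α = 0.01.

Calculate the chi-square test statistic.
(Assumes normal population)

Answer: χ² = 43.1928, fail to reject H₀

Derivation:
df = n - 1 = 42
χ² = (n-1)s²/σ₀² = 42×25.71/25 = 43.1928
Critical values: χ²_{0.995,42} = 22.138, χ²_{0.005,42} = 69.336
Rejection region: χ² < 22.138 or χ² > 69.336
Decision: fail to reject H₀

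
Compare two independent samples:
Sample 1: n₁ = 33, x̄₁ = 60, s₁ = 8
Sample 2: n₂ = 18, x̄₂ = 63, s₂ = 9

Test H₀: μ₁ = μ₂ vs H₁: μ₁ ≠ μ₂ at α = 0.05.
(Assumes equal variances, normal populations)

Pooled variance: s²_p = [32×8² + 17×9²]/(49) = 69.8980
s_p = 8.3605
SE = s_p×√(1/n₁ + 1/n₂) = 8.3605×√(1/33 + 1/18) = 2.4498
t = (x̄₁ - x̄₂)/SE = (60 - 63)/2.4498 = -1.2246
df = 49, t-critical = ±2.010
Decision: fail to reject H₀

Answer: t = -1.2246, fail to reject H₀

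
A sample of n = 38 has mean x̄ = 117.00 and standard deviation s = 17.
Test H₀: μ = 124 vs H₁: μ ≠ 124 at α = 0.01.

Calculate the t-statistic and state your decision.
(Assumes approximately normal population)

df = n - 1 = 37
SE = s/√n = 17/√38 = 2.7578
t = (x̄ - μ₀)/SE = (117.00 - 124)/2.7578 = -2.5383
Critical value: t_{0.005,37} = ±2.715
p-value ≈ 0.0155
Decision: fail to reject H₀

Answer: t = -2.5383, fail to reject H₀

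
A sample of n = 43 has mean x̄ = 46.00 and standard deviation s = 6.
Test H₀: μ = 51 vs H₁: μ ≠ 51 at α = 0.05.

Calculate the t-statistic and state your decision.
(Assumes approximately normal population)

Answer: t = -5.4645, reject H₀

Derivation:
df = n - 1 = 42
SE = s/√n = 6/√43 = 0.9150
t = (x̄ - μ₀)/SE = (46.00 - 51)/0.9150 = -5.4645
Critical value: t_{0.025,42} = ±2.018
p-value < 0.0001
Decision: reject H₀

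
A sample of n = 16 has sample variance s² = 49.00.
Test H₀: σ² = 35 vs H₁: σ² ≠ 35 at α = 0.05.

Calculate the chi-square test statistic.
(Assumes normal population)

df = n - 1 = 15
χ² = (n-1)s²/σ₀² = 15×49.00/35 = 21.0000
Critical values: χ²_{0.975,15} = 6.262, χ²_{0.025,15} = 27.488
Rejection region: χ² < 6.262 or χ² > 27.488
Decision: fail to reject H₀

Answer: χ² = 21.0000, fail to reject H₀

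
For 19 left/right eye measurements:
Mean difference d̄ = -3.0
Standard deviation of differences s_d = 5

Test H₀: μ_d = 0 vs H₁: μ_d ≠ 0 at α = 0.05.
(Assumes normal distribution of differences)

Answer: t = -2.6153, reject H₀

Derivation:
df = n - 1 = 18
SE = s_d/√n = 5/√19 = 1.1471
t = d̄/SE = -3.0/1.1471 = -2.6153
Critical value: t_{0.025,18} = ±2.101
p-value ≈ 0.0175
Decision: reject H₀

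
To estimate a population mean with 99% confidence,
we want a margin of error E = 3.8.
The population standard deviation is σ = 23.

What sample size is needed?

Answer: n = 244

Derivation:
z_0.005 = 2.576
n = (z×σ/E)² = (2.576×23/3.8)²
n = 243.0973
Round up: n = 244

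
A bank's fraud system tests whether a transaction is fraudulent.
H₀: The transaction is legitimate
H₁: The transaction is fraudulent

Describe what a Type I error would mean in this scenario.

Answer: Blocking a legitimate transaction as fraud

Derivation:
Type I error: rejecting H₀ when it is actually true (false positive).
Type II error: failing to reject H₀ when H₁ is actually true (false negative).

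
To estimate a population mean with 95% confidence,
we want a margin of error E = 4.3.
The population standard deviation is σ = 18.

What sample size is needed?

Answer: n = 68

Derivation:
z_0.025 = 1.960
n = (z×σ/E)² = (1.960×18/4.3)²
n = 67.3163
Round up: n = 68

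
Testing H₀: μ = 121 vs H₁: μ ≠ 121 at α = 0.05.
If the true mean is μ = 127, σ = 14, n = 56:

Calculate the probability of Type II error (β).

SE = σ/√n = 14/√56 = 1.8708
Critical values: μ₀ ± z_0.025×SE = 121 ± 1.960×1.8708
Acceptance region: (117.3332, 124.6668)
Under H₁ (μ = 127): z_high = (124.6668 - 127)/1.8708 = -1.2472, z_low = (117.3332 - 127)/1.8708 = -5.1672
β = P(not reject | H₁) = Φ(-1.2472) - Φ(-5.1672) ≈ 0.1062

Answer: β ≈ 0.1062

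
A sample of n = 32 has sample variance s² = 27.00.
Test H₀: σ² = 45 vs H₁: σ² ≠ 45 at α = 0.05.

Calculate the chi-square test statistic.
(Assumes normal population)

Answer: χ² = 18.6000, fail to reject H₀

Derivation:
df = n - 1 = 31
χ² = (n-1)s²/σ₀² = 31×27.00/45 = 18.6000
Critical values: χ²_{0.975,31} = 17.539, χ²_{0.025,31} = 48.232
Rejection region: χ² < 17.539 or χ² > 48.232
Decision: fail to reject H₀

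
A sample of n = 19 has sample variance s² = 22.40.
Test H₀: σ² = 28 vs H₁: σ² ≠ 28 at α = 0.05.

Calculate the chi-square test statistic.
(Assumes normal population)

df = n - 1 = 18
χ² = (n-1)s²/σ₀² = 18×22.40/28 = 14.4000
Critical values: χ²_{0.975,18} = 8.231, χ²_{0.025,18} = 31.526
Rejection region: χ² < 8.231 or χ² > 31.526
Decision: fail to reject H₀

Answer: χ² = 14.4000, fail to reject H₀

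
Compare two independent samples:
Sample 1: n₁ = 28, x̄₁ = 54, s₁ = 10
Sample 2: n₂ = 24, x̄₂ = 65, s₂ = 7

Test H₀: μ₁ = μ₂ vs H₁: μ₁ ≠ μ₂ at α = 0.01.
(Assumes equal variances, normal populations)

Pooled variance: s²_p = [27×10² + 23×7²]/(50) = 76.5400
s_p = 8.7487
SE = s_p×√(1/n₁ + 1/n₂) = 8.7487×√(1/28 + 1/24) = 2.4337
t = (x̄₁ - x̄₂)/SE = (54 - 65)/2.4337 = -4.5199
df = 50, t-critical = ±2.678
Decision: reject H₀

Answer: t = -4.5199, reject H₀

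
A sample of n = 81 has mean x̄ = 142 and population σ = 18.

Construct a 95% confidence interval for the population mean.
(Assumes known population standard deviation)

Answer: (138.0800, 145.9200)

Derivation:
Confidence level: 95%, α = 0.05
z_0.025 = 1.960
SE = σ/√n = 18/√81 = 2.0000
Margin of error = 1.960 × 2.0000 = 3.9200
CI: x̄ ± margin = 142 ± 3.9200
CI: (138.0800, 145.9200)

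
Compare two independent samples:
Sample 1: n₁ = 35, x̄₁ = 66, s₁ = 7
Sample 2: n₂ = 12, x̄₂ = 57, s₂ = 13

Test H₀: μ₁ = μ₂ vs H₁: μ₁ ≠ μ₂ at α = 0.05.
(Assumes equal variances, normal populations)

Pooled variance: s²_p = [34×7² + 11×13²]/(45) = 78.3333
s_p = 8.8506
SE = s_p×√(1/n₁ + 1/n₂) = 8.8506×√(1/35 + 1/12) = 2.9607
t = (x̄₁ - x̄₂)/SE = (66 - 57)/2.9607 = 3.0398
df = 45, t-critical = ±2.014
Decision: reject H₀

Answer: t = 3.0398, reject H₀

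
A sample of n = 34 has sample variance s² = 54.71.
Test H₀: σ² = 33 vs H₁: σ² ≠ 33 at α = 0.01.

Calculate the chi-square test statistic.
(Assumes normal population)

Answer: χ² = 54.7100, fail to reject H₀

Derivation:
df = n - 1 = 33
χ² = (n-1)s²/σ₀² = 33×54.71/33 = 54.7100
Critical values: χ²_{0.995,33} = 15.815, χ²_{0.005,33} = 57.648
Rejection region: χ² < 15.815 or χ² > 57.648
Decision: fail to reject H₀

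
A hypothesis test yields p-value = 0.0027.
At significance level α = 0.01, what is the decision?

Compare p-value to α:
0.0027 < 0.01
Decision: reject H₀

Answer: reject H₀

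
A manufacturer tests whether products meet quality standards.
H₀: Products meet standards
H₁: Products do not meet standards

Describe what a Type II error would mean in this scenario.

A Type I error (probability α) occurs when we reject a true H₀.
A Type II error (probability β) occurs when we fail to reject a false H₀.

Answer: Accepting products as meeting standards when they don't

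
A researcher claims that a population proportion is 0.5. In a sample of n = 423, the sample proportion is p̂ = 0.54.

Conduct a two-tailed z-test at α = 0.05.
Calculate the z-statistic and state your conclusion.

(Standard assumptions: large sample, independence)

Answer: z = 1.6453, fail to reject H₀

Derivation:
H₀: p = 0.5, H₁: p ≠ 0.5
Standard error: SE = √(p₀(1-p₀)/n) = √(0.5×0.5/423) = 0.024311
z-statistic: z = (p̂ - p₀)/SE = (0.54 - 0.5)/0.024311 = 1.6453
Critical value: z_0.025 = ±1.960
p-value = 0.0999
Decision: fail to reject H₀ at α = 0.05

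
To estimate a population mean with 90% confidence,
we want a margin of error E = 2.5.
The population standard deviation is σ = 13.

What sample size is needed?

Answer: n = 74

Derivation:
z_0.05 = 1.645
n = (z×σ/E)² = (1.645×13/2.5)²
n = 73.1709
Round up: n = 74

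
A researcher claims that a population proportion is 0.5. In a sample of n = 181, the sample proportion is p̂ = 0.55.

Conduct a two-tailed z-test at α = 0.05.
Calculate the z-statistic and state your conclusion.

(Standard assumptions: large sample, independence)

H₀: p = 0.5, H₁: p ≠ 0.5
Standard error: SE = √(p₀(1-p₀)/n) = √(0.5×0.5/181) = 0.037165
z-statistic: z = (p̂ - p₀)/SE = (0.55 - 0.5)/0.037165 = 1.3454
Critical value: z_0.025 = ±1.960
p-value = 0.1785
Decision: fail to reject H₀ at α = 0.05

Answer: z = 1.3454, fail to reject H₀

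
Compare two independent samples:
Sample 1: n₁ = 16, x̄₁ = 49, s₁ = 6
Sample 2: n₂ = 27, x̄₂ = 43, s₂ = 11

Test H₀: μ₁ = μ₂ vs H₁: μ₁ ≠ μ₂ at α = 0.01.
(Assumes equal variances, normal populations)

Pooled variance: s²_p = [15×6² + 26×11²]/(41) = 89.9024
s_p = 9.4817
SE = s_p×√(1/n₁ + 1/n₂) = 9.4817×√(1/16 + 1/27) = 2.9914
t = (x̄₁ - x̄₂)/SE = (49 - 43)/2.9914 = 2.0057
df = 41, t-critical = ±2.701
Decision: fail to reject H₀

Answer: t = 2.0057, fail to reject H₀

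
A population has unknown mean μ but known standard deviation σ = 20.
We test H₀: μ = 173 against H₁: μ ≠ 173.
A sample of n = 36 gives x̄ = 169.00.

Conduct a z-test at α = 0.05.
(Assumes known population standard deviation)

Standard error: SE = σ/√n = 20/√36 = 3.3333
z-statistic: z = (x̄ - μ₀)/SE = (169.00 - 173)/3.3333 = -1.2000
Critical value: ±1.960
p-value = 0.2301
Decision: fail to reject H₀

Answer: z = -1.2000, fail to reject H₀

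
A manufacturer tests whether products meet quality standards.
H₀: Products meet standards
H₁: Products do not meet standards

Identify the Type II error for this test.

Answer: Accepting products as meeting standards when they don't

Derivation:
Type I error: rejecting H₀ when it is actually true (false positive).
Type II error: failing to reject H₀ when H₁ is actually true (false negative).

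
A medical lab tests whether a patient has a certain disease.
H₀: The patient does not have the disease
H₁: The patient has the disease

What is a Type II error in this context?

Type I error: rejecting H₀ when it is actually true (false positive).
Type II error: failing to reject H₀ when H₁ is actually true (false negative).

Answer: Failing to diagnose a patient who actually has the disease (false negative)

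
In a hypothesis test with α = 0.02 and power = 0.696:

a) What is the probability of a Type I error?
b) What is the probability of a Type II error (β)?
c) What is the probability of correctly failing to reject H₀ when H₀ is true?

a) Type I error probability = α = 0.02
b) Power = P(reject H₀ | H₁ true) = 1 - β = 0.696, so Type II error probability = β = 1 - Power = 0.304
c) P(fail to reject H₀ | H₀ true) = 1 - α = 0.98

Answer: a) 0.02, b) 0.304, c) 0.98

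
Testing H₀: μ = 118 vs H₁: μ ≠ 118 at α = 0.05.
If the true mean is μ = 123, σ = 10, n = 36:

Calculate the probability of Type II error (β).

SE = σ/√n = 10/√36 = 1.6667
Critical values: μ₀ ± z_0.025×SE = 118 ± 1.960×1.6667
Acceptance region: (114.7333, 121.2667)
Under H₁ (μ = 123): z_high = (121.2667 - 123)/1.6667 = -1.0400, z_low = (114.7333 - 123)/1.6667 = -4.9599
β = P(not reject | H₁) = Φ(-1.0400) - Φ(-4.9599) ≈ 0.1492

Answer: β ≈ 0.1492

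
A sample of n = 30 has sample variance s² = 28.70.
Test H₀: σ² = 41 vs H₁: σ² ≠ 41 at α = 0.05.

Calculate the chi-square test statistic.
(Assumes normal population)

Answer: χ² = 20.3000, fail to reject H₀

Derivation:
df = n - 1 = 29
χ² = (n-1)s²/σ₀² = 29×28.70/41 = 20.3000
Critical values: χ²_{0.975,29} = 16.047, χ²_{0.025,29} = 45.722
Rejection region: χ² < 16.047 or χ² > 45.722
Decision: fail to reject H₀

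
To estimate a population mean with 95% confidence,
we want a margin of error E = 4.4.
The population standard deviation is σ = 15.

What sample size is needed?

Answer: n = 45

Derivation:
z_0.025 = 1.960
n = (z×σ/E)² = (1.960×15/4.4)²
n = 44.6467
Round up: n = 45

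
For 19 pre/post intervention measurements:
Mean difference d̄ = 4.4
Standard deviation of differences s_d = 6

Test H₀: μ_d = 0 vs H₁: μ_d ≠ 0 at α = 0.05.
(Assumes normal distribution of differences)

df = n - 1 = 18
SE = s_d/√n = 6/√19 = 1.3765
t = d̄/SE = 4.4/1.3765 = 3.1965
Critical value: t_{0.025,18} = ±2.101
p-value ≈ 0.0050
Decision: reject H₀

Answer: t = 3.1965, reject H₀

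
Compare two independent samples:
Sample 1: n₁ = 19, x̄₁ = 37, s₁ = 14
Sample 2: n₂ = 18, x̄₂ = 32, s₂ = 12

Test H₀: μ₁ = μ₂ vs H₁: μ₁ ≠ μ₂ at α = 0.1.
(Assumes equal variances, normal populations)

Pooled variance: s²_p = [18×14² + 17×12²]/(35) = 170.7429
s_p = 13.0669
SE = s_p×√(1/n₁ + 1/n₂) = 13.0669×√(1/19 + 1/18) = 4.2979
t = (x̄₁ - x̄₂)/SE = (37 - 32)/4.2979 = 1.1634
df = 35, t-critical = ±1.690
Decision: fail to reject H₀

Answer: t = 1.1634, fail to reject H₀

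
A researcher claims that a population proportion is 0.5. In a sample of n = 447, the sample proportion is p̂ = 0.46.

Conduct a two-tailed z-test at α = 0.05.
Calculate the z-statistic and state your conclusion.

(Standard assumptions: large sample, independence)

Answer: z = -1.6914, fail to reject H₀

Derivation:
H₀: p = 0.5, H₁: p ≠ 0.5
Standard error: SE = √(p₀(1-p₀)/n) = √(0.5×0.5/447) = 0.023649
z-statistic: z = (p̂ - p₀)/SE = (0.46 - 0.5)/0.023649 = -1.6914
Critical value: z_0.025 = ±1.960
p-value = 0.0908
Decision: fail to reject H₀ at α = 0.05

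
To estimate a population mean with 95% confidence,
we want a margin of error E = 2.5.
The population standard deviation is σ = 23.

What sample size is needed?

z_0.025 = 1.960
n = (z×σ/E)² = (1.960×23/2.5)²
n = 325.1530
Round up: n = 326

Answer: n = 326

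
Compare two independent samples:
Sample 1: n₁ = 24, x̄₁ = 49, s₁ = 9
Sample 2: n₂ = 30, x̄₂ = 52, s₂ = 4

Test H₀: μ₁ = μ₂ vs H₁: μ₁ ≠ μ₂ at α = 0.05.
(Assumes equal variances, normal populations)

Answer: t = -1.6376, fail to reject H₀

Derivation:
Pooled variance: s²_p = [23×9² + 29×4²]/(52) = 44.7500
s_p = 6.6895
SE = s_p×√(1/n₁ + 1/n₂) = 6.6895×√(1/24 + 1/30) = 1.8320
t = (x̄₁ - x̄₂)/SE = (49 - 52)/1.8320 = -1.6376
df = 52, t-critical = ±2.007
Decision: fail to reject H₀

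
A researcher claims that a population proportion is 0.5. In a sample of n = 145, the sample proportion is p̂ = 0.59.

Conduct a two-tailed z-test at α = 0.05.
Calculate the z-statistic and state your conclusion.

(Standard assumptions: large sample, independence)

H₀: p = 0.5, H₁: p ≠ 0.5
Standard error: SE = √(p₀(1-p₀)/n) = √(0.5×0.5/145) = 0.041523
z-statistic: z = (p̂ - p₀)/SE = (0.59 - 0.5)/0.041523 = 2.1675
Critical value: z_0.025 = ±1.960
p-value = 0.0302
Decision: reject H₀ at α = 0.05

Answer: z = 2.1675, reject H₀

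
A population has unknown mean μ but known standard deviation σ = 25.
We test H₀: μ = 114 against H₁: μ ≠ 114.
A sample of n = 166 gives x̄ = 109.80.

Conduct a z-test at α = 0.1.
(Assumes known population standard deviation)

Answer: z = -2.1645, reject H₀

Derivation:
Standard error: SE = σ/√n = 25/√166 = 1.9404
z-statistic: z = (x̄ - μ₀)/SE = (109.80 - 114)/1.9404 = -2.1645
Critical value: ±1.645
p-value = 0.0304
Decision: reject H₀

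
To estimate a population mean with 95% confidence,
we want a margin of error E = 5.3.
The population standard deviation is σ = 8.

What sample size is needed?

z_0.025 = 1.960
n = (z×σ/E)² = (1.960×8/5.3)²
n = 8.7527
Round up: n = 9

Answer: n = 9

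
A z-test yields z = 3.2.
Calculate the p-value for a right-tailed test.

Answer: p-value ≈ 0.0007

Derivation:
For z = 3.2:
p = P(Z > 3.2) = 1 - Φ(3.2) = 0.0007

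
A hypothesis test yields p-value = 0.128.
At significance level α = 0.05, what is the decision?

Answer: fail to reject H₀

Derivation:
Compare p-value to α:
0.128 ≥ 0.05
Decision: fail to reject H₀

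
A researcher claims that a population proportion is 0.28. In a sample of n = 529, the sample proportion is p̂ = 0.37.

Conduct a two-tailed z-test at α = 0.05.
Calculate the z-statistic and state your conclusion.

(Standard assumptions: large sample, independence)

H₀: p = 0.28, H₁: p ≠ 0.28
Standard error: SE = √(p₀(1-p₀)/n) = √(0.28×0.72/529) = 0.019522
z-statistic: z = (p̂ - p₀)/SE = (0.37 - 0.28)/0.019522 = 4.6102
Critical value: z_0.025 = ±1.960
p-value < 0.0001
Decision: reject H₀ at α = 0.05

Answer: z = 4.6102, reject H₀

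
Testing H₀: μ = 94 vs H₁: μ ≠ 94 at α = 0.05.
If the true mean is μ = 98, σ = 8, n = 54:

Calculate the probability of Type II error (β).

Answer: β ≈ 0.0433

Derivation:
SE = σ/√n = 8/√54 = 1.0887
Critical values: μ₀ ± z_0.025×SE = 94 ± 1.960×1.0887
Acceptance region: (91.8661, 96.1339)
Under H₁ (μ = 98): z_high = (96.1339 - 98)/1.0887 = -1.7141, z_low = (91.8661 - 98)/1.0887 = -5.6342
β = P(not reject | H₁) = Φ(-1.7141) - Φ(-5.6342) ≈ 0.0433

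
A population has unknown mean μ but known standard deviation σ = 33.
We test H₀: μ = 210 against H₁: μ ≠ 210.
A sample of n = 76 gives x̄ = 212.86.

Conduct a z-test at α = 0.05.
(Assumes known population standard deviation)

Answer: z = 0.7555, fail to reject H₀

Derivation:
Standard error: SE = σ/√n = 33/√76 = 3.7854
z-statistic: z = (x̄ - μ₀)/SE = (212.86 - 210)/3.7854 = 0.7555
Critical value: ±1.960
p-value = 0.4499
Decision: fail to reject H₀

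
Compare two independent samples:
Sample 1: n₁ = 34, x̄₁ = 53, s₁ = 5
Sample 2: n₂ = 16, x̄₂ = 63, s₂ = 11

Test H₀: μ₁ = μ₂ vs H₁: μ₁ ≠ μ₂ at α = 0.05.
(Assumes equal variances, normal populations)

Answer: t = -4.4476, reject H₀

Derivation:
Pooled variance: s²_p = [33×5² + 15×11²]/(48) = 55.0000
s_p = 7.4162
SE = s_p×√(1/n₁ + 1/n₂) = 7.4162×√(1/34 + 1/16) = 2.2484
t = (x̄₁ - x̄₂)/SE = (53 - 63)/2.2484 = -4.4476
df = 48, t-critical = ±2.011
Decision: reject H₀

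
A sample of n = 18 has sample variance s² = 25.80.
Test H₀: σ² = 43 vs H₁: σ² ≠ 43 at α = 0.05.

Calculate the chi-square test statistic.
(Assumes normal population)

Answer: χ² = 10.2000, fail to reject H₀

Derivation:
df = n - 1 = 17
χ² = (n-1)s²/σ₀² = 17×25.80/43 = 10.2000
Critical values: χ²_{0.975,17} = 7.564, χ²_{0.025,17} = 30.191
Rejection region: χ² < 7.564 or χ² > 30.191
Decision: fail to reject H₀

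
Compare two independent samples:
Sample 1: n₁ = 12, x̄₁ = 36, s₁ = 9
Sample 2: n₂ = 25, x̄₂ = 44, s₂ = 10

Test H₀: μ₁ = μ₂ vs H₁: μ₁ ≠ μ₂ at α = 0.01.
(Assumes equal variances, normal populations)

Answer: t = -2.3492, fail to reject H₀

Derivation:
Pooled variance: s²_p = [11×9² + 24×10²]/(35) = 94.0286
s_p = 9.6968
SE = s_p×√(1/n₁ + 1/n₂) = 9.6968×√(1/12 + 1/25) = 3.4054
t = (x̄₁ - x̄₂)/SE = (36 - 44)/3.4054 = -2.3492
df = 35, t-critical = ±2.724
Decision: fail to reject H₀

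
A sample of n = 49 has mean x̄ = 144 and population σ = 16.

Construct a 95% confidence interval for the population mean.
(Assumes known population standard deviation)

Answer: (139.5200, 148.4800)

Derivation:
Confidence level: 95%, α = 0.05
z_0.025 = 1.960
SE = σ/√n = 16/√49 = 2.2857
Margin of error = 1.960 × 2.2857 = 4.4800
CI: x̄ ± margin = 144 ± 4.4800
CI: (139.5200, 148.4800)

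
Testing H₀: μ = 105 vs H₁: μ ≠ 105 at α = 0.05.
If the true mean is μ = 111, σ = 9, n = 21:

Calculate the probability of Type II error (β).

Answer: β ≈ 0.1368

Derivation:
SE = σ/√n = 9/√21 = 1.9640
Critical values: μ₀ ± z_0.025×SE = 105 ± 1.960×1.9640
Acceptance region: (101.1506, 108.8494)
Under H₁ (μ = 111): z_high = (108.8494 - 111)/1.9640 = -1.0950, z_low = (101.1506 - 111)/1.9640 = -5.0150
β = P(not reject | H₁) = Φ(-1.0950) - Φ(-5.0150) ≈ 0.1368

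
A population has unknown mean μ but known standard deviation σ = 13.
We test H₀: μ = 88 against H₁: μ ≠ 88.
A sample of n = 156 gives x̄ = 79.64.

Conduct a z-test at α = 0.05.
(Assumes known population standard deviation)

Standard error: SE = σ/√n = 13/√156 = 1.0408
z-statistic: z = (x̄ - μ₀)/SE = (79.64 - 88)/1.0408 = -8.0323
Critical value: ±1.960
p-value < 0.0001
Decision: reject H₀

Answer: z = -8.0323, reject H₀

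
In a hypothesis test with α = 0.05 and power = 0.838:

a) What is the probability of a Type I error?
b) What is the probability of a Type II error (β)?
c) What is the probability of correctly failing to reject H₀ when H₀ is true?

Answer: a) 0.05, b) 0.162, c) 0.95

Derivation:
a) Type I error probability = α = 0.05
b) Power = P(reject H₀ | H₁ true) = 1 - β = 0.838, so Type II error probability = β = 1 - Power = 0.162
c) P(fail to reject H₀ | H₀ true) = 1 - α = 0.95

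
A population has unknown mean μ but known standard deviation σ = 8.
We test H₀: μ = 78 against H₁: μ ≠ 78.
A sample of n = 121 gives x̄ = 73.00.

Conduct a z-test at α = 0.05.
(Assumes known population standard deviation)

Answer: z = -6.8747, reject H₀

Derivation:
Standard error: SE = σ/√n = 8/√121 = 0.7273
z-statistic: z = (x̄ - μ₀)/SE = (73.00 - 78)/0.7273 = -6.8747
Critical value: ±1.960
p-value < 0.0001
Decision: reject H₀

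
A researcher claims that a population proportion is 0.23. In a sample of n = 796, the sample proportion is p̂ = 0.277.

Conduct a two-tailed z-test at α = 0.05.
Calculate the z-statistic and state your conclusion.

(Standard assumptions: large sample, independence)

H₀: p = 0.23, H₁: p ≠ 0.23
Standard error: SE = √(p₀(1-p₀)/n) = √(0.23×0.77/796) = 0.014916
z-statistic: z = (p̂ - p₀)/SE = (0.277 - 0.23)/0.014916 = 3.1510
Critical value: z_0.025 = ±1.960
p-value = 0.0016
Decision: reject H₀ at α = 0.05

Answer: z = 3.1510, reject H₀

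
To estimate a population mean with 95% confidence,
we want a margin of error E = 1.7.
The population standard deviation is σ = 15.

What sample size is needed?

z_0.025 = 1.960
n = (z×σ/E)² = (1.960×15/1.7)²
n = 299.0865
Round up: n = 300

Answer: n = 300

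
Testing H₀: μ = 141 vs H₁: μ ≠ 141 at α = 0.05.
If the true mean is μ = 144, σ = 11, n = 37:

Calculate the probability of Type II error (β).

SE = σ/√n = 11/√37 = 1.8084
Critical values: μ₀ ± z_0.025×SE = 141 ± 1.960×1.8084
Acceptance region: (137.4555, 144.5445)
Under H₁ (μ = 144): z_high = (144.5445 - 144)/1.8084 = 0.3011, z_low = (137.4555 - 144)/1.8084 = -3.6189
β = P(not reject | H₁) = Φ(0.3011) - Φ(-3.6189) ≈ 0.6182

Answer: β ≈ 0.6182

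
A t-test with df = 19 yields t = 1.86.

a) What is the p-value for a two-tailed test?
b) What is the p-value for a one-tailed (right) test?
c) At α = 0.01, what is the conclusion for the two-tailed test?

Using t-distribution with df = 19:
a) Two-tailed: p = 2×P(T > 1.86) = 0.0784
b) One-tailed: p = P(T > 1.86) = 0.0392
c) 0.0784 ≥ 0.01, fail to reject H₀

Answer: a) 0.0784, b) 0.0392, c) fail to reject H₀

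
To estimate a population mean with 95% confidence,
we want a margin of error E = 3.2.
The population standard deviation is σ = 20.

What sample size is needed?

Answer: n = 151

Derivation:
z_0.025 = 1.960
n = (z×σ/E)² = (1.960×20/3.2)²
n = 150.0625
Round up: n = 151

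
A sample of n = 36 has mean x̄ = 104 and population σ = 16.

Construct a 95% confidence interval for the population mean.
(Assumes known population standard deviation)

Confidence level: 95%, α = 0.05
z_0.025 = 1.960
SE = σ/√n = 16/√36 = 2.6667
Margin of error = 1.960 × 2.6667 = 5.2267
CI: x̄ ± margin = 104 ± 5.2267
CI: (98.7733, 109.2267)

Answer: (98.7733, 109.2267)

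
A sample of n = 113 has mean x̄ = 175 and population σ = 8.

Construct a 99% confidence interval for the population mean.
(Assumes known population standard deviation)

Confidence level: 99%, α = 0.01
z_0.005 = 2.576
SE = σ/√n = 8/√113 = 0.7526
Margin of error = 2.576 × 0.7526 = 1.9387
CI: x̄ ± margin = 175 ± 1.9387
CI: (173.0613, 176.9387)

Answer: (173.0613, 176.9387)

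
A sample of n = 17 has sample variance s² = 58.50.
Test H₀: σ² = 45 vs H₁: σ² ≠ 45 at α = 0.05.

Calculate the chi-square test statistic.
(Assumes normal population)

Answer: χ² = 20.8000, fail to reject H₀

Derivation:
df = n - 1 = 16
χ² = (n-1)s²/σ₀² = 16×58.50/45 = 20.8000
Critical values: χ²_{0.975,16} = 6.908, χ²_{0.025,16} = 28.845
Rejection region: χ² < 6.908 or χ² > 28.845
Decision: fail to reject H₀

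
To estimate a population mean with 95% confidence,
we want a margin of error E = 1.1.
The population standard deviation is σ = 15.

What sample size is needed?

Answer: n = 715

Derivation:
z_0.025 = 1.960
n = (z×σ/E)² = (1.960×15/1.1)²
n = 714.3471
Round up: n = 715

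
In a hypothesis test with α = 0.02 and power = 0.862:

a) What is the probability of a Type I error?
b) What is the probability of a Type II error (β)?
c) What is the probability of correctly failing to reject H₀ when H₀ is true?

Answer: a) 0.02, b) 0.138, c) 0.98

Derivation:
a) Type I error probability = α = 0.02
b) Power = P(reject H₀ | H₁ true) = 1 - β = 0.862, so Type II error probability = β = 1 - Power = 0.138
c) P(fail to reject H₀ | H₀ true) = 1 - α = 0.98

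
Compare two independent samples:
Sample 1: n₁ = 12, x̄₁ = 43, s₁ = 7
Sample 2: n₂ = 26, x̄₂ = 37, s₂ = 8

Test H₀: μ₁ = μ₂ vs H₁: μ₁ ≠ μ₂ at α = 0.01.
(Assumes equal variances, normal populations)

Answer: t = 2.2304, fail to reject H₀

Derivation:
Pooled variance: s²_p = [11×7² + 25×8²]/(36) = 59.4167
s_p = 7.7082
SE = s_p×√(1/n₁ + 1/n₂) = 7.7082×√(1/12 + 1/26) = 2.6901
t = (x̄₁ - x̄₂)/SE = (43 - 37)/2.6901 = 2.2304
df = 36, t-critical = ±2.719
Decision: fail to reject H₀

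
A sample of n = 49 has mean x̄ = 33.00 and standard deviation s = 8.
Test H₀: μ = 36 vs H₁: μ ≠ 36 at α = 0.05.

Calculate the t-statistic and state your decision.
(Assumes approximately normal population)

df = n - 1 = 48
SE = s/√n = 8/√49 = 1.1429
t = (x̄ - μ₀)/SE = (33.00 - 36)/1.1429 = -2.6249
Critical value: t_{0.025,48} = ±2.011
p-value ≈ 0.0116
Decision: reject H₀

Answer: t = -2.6249, reject H₀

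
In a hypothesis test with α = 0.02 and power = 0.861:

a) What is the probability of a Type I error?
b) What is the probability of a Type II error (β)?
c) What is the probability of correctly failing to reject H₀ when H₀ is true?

a) Type I error probability = α = 0.02
b) Power = P(reject H₀ | H₁ true) = 1 - β = 0.861, so Type II error probability = β = 1 - Power = 0.139
c) P(fail to reject H₀ | H₀ true) = 1 - α = 0.98

Answer: a) 0.02, b) 0.139, c) 0.98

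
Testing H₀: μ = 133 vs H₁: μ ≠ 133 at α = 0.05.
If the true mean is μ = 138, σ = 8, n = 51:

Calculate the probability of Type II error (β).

SE = σ/√n = 8/√51 = 1.1202
Critical values: μ₀ ± z_0.025×SE = 133 ± 1.960×1.1202
Acceptance region: (130.8044, 135.1956)
Under H₁ (μ = 138): z_high = (135.1956 - 138)/1.1202 = -2.5035, z_low = (130.8044 - 138)/1.1202 = -6.4235
β = P(not reject | H₁) = Φ(-2.5035) - Φ(-6.4235) ≈ 0.0061

Answer: β ≈ 0.0061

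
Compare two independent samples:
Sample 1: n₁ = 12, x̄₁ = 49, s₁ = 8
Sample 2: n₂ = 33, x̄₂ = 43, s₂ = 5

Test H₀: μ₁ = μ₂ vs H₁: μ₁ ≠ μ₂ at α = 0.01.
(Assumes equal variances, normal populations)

Pooled variance: s²_p = [11×8² + 32×5²]/(43) = 34.9767
s_p = 5.9141
SE = s_p×√(1/n₁ + 1/n₂) = 5.9141×√(1/12 + 1/33) = 1.9936
t = (x̄₁ - x̄₂)/SE = (49 - 43)/1.9936 = 3.0096
df = 43, t-critical = ±2.695
Decision: reject H₀

Answer: t = 3.0096, reject H₀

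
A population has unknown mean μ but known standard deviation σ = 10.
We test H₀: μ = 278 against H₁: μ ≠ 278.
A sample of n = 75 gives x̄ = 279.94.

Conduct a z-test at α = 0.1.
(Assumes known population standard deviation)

Standard error: SE = σ/√n = 10/√75 = 1.1547
z-statistic: z = (x̄ - μ₀)/SE = (279.94 - 278)/1.1547 = 1.6801
Critical value: ±1.645
p-value = 0.0929
Decision: reject H₀

Answer: z = 1.6801, reject H₀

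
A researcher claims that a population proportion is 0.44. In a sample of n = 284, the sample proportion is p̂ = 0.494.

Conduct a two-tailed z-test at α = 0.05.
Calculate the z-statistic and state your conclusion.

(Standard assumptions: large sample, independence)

H₀: p = 0.44, H₁: p ≠ 0.44
Standard error: SE = √(p₀(1-p₀)/n) = √(0.44×0.56/284) = 0.029455
z-statistic: z = (p̂ - p₀)/SE = (0.494 - 0.44)/0.029455 = 1.8333
Critical value: z_0.025 = ±1.960
p-value = 0.0668
Decision: fail to reject H₀ at α = 0.05

Answer: z = 1.8333, fail to reject H₀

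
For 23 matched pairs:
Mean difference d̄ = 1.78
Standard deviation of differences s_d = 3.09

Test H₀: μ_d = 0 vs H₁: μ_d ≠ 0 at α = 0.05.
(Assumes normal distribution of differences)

Answer: t = 2.7627, reject H₀

Derivation:
df = n - 1 = 22
SE = s_d/√n = 3.09/√23 = 0.6443
t = d̄/SE = 1.78/0.6443 = 2.7627
Critical value: t_{0.025,22} = ±2.074
p-value ≈ 0.0114
Decision: reject H₀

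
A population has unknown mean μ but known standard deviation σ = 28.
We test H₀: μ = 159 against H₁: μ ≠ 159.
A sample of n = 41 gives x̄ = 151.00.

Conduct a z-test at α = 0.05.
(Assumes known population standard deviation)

Answer: z = -1.8294, fail to reject H₀

Derivation:
Standard error: SE = σ/√n = 28/√41 = 4.3729
z-statistic: z = (x̄ - μ₀)/SE = (151.00 - 159)/4.3729 = -1.8294
Critical value: ±1.960
p-value = 0.0673
Decision: fail to reject H₀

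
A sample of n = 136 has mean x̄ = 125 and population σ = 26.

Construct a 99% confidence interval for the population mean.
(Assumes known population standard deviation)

Confidence level: 99%, α = 0.01
z_0.005 = 2.576
SE = σ/√n = 26/√136 = 2.2295
Margin of error = 2.576 × 2.2295 = 5.7432
CI: x̄ ± margin = 125 ± 5.7432
CI: (119.2568, 130.7432)

Answer: (119.2568, 130.7432)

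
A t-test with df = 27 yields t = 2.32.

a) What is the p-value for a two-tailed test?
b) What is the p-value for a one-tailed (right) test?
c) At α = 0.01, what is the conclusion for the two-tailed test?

Using t-distribution with df = 27:
a) Two-tailed: p = 2×P(T > 2.32) = 0.0281
b) One-tailed: p = P(T > 2.32) = 0.0141
c) 0.0281 ≥ 0.01, fail to reject H₀

Answer: a) 0.0281, b) 0.0141, c) fail to reject H₀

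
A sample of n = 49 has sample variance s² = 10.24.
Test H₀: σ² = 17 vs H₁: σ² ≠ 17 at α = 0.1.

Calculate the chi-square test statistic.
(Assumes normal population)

Answer: χ² = 28.9129, reject H₀

Derivation:
df = n - 1 = 48
χ² = (n-1)s²/σ₀² = 48×10.24/17 = 28.9129
Critical values: χ²_{0.95,48} = 33.098, χ²_{0.05,48} = 65.171
Rejection region: χ² < 33.098 or χ² > 65.171
Decision: reject H₀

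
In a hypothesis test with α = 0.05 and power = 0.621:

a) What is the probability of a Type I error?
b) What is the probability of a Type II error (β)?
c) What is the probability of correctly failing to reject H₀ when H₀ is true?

Answer: a) 0.05, b) 0.379, c) 0.95

Derivation:
a) Type I error probability = α = 0.05
b) Power = P(reject H₀ | H₁ true) = 1 - β = 0.621, so Type II error probability = β = 1 - Power = 0.379
c) P(fail to reject H₀ | H₀ true) = 1 - α = 0.95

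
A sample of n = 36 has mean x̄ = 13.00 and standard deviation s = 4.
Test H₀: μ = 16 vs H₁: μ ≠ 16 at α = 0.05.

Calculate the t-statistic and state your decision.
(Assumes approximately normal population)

df = n - 1 = 35
SE = s/√n = 4/√36 = 0.6667
t = (x̄ - μ₀)/SE = (13.00 - 16)/0.6667 = -4.4998
Critical value: t_{0.025,35} = ±2.030
p-value ≈ 0.0001
Decision: reject H₀

Answer: t = -4.4998, reject H₀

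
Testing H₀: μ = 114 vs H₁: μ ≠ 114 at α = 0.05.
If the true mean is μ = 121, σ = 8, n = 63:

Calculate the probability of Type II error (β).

Answer: β ≈ 0.0000

Derivation:
SE = σ/√n = 8/√63 = 1.0079
Critical values: μ₀ ± z_0.025×SE = 114 ± 1.960×1.0079
Acceptance region: (112.0245, 115.9755)
Under H₁ (μ = 121): z_high = (115.9755 - 121)/1.0079 = -4.9851, z_low = (112.0245 - 121)/1.0079 = -8.9051
β = P(not reject | H₁) = Φ(-4.9851) - Φ(-8.9051) ≈ 0.0000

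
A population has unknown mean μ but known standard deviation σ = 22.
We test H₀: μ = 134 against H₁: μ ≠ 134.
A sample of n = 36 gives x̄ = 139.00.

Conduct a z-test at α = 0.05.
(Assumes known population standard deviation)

Answer: z = 1.3636, fail to reject H₀

Derivation:
Standard error: SE = σ/√n = 22/√36 = 3.6667
z-statistic: z = (x̄ - μ₀)/SE = (139.00 - 134)/3.6667 = 1.3636
Critical value: ±1.960
p-value = 0.1727
Decision: fail to reject H₀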